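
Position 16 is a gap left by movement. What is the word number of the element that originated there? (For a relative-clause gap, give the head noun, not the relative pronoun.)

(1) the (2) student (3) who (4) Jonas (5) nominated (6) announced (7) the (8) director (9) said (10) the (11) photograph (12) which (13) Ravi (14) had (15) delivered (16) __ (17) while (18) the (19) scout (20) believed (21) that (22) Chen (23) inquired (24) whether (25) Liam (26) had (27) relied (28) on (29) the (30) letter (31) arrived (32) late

11

The gap at 16 is the object of "delivered", inside a relative clause.
The relative pronoun is "which" (word 12); it is bound by the head noun immediately before it.
Its filler is the head noun "photograph", at word 11.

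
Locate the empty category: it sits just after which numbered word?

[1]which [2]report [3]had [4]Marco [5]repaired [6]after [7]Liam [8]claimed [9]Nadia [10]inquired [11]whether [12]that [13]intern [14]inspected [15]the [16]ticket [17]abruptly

5

The displaced element is "which report" (word 2).
It functions as the direct object of "repaired", so the gap sits immediately after word 5 ("repaired").
Base order: Marco had repaired which report after Liam claimed Nadia inquired whether that intern inspected the ticket abruptly.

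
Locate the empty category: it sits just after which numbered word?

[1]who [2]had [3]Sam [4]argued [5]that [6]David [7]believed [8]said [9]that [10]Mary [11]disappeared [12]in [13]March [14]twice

The displaced element is "who" (word 1).
It is linked across 2 clause boundaries (that → Ø).
It functions as the subject of "said", so the gap sits immediately after word 7 ("believed").
Base order: Sam had argued that David believed that who said that Mary disappeared in March twice.

7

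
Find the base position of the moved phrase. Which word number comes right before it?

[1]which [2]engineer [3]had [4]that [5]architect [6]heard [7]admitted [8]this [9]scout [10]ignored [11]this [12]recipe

6

The displaced element is "which engineer" (word 2).
It is linked across 1 clause boundary (Ø).
It functions as the subject of "admitted", so the gap sits immediately after word 6 ("heard").
Base order: That architect had heard that which engineer admitted this scout ignored this recipe.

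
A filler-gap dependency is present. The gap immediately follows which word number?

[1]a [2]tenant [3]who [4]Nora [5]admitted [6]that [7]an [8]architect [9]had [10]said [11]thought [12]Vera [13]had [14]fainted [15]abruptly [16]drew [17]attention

The displaced element is "a tenant" (word 2).
It is linked across 2 clause boundaries (that → Ø).
It functions as the subject of "thought", so the gap sits immediately after word 10 ("said").
Base order: Nora admitted that an architect had said that a tenant thought Vera had fainted abruptly.

10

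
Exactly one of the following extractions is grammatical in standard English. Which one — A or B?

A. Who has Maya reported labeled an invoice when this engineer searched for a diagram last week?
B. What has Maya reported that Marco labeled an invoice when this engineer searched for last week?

In B, the wh-phrase is extracted from inside an adjunct island (introduced by "when"), which blocks movement.
In A, the extraction path crosses only that-complement boundaries, which are transparent.
So A is grammatical.

A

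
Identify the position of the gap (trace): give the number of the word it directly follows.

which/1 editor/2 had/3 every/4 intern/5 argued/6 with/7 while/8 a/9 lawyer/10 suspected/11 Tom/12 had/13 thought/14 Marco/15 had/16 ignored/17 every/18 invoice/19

The displaced element is "which editor" (word 2).
It functions as the object of the preposition "with" of "argued", so the gap sits immediately after word 7 ("with").
Base order: Every intern had argued with which editor while a lawyer suspected Tom had thought Marco had ignored every invoice.

7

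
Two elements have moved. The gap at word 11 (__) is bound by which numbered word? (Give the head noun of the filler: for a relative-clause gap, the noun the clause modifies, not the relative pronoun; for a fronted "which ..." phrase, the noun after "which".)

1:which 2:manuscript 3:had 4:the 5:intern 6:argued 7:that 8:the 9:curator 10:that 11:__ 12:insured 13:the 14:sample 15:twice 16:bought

The marked gap is inside the relative clause, the subject of "insured".
Its filler is the head noun "curator" (via "that"), at word 9.
(The other dependency links word 2 to a gap after word 16.)

9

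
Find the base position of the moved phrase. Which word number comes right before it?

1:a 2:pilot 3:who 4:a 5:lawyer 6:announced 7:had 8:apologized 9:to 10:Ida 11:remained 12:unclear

The displaced element is "a pilot" (word 2).
It is linked across 1 clause boundary (Ø).
It functions as the subject of "apologized", so the gap sits immediately after word 6 ("announced").
Base order: A lawyer announced a pilot had apologized to Ida.

6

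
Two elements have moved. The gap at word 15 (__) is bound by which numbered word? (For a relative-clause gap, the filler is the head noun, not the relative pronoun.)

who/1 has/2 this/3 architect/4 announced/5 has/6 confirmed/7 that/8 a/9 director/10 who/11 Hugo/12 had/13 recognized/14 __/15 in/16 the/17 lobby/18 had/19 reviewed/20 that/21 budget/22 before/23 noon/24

10

The marked gap is inside the relative clause, the direct object of "recognized".
Its filler is the head noun "director" (via "who"), at word 10.
(The other dependency links word 1 to a gap after word 5.)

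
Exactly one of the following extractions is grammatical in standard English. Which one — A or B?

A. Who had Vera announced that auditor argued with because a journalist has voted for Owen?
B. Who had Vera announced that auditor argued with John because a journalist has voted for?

A

In B, the wh-phrase is extracted from inside an adjunct island (introduced by "because"), which blocks movement.
In A, the extraction path crosses only that-complement boundaries, which are transparent.
So A is grammatical.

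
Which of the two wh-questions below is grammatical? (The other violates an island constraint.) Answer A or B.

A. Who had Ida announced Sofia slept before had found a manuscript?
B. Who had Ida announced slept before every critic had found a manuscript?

B

In A, the wh-phrase is extracted from inside an adjunct island (introduced by "before"), which blocks movement.
In B, the extraction path crosses only that-complement boundaries, which are transparent.
So B is grammatical.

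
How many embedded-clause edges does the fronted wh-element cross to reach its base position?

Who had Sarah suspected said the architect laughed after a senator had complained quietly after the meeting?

"who" is extracted from the subject of "said".
Boundaries crossed, outermost first: [Ø] — 1 in total.

1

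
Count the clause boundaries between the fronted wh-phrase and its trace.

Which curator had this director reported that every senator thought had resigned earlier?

2

"which curator" is extracted from the subject of "resigned".
Boundaries crossed, outermost first: [that], [Ø] — 2 in total.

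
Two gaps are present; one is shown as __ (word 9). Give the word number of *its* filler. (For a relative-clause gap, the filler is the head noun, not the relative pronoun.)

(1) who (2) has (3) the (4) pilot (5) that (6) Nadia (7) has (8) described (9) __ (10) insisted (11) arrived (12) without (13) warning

The marked gap is inside the relative clause, the direct object of "described".
Its filler is the head noun "pilot" (via "that"), at word 4.
(The other dependency links word 1 to a gap after word 10.)

4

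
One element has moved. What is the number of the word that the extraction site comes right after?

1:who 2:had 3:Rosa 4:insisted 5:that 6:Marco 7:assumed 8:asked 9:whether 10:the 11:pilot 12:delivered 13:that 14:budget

The displaced element is "who" (word 1).
It is linked across 2 clause boundaries (that → Ø).
It functions as the subject of "asked", so the gap sits immediately after word 7 ("assumed").
Base order: Rosa had insisted that Marco assumed that who asked whether the pilot delivered that budget.

7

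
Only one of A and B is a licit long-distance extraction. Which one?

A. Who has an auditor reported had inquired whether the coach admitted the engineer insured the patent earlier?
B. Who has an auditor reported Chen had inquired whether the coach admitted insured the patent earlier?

In B, the wh-phrase is extracted from inside a wh-island (introduced by "whether"), which blocks movement.
In A, the extraction path crosses only that-complement boundaries, which are transparent.
So A is grammatical.

A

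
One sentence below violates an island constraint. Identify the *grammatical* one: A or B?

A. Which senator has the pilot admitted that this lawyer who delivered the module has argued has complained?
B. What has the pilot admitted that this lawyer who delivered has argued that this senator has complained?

A

In B, the wh-phrase is extracted from inside a complex-NP island (relative clause) (introduced by "who"), which blocks movement.
In A, the extraction path crosses only that-complement boundaries, which are transparent.
So A is grammatical.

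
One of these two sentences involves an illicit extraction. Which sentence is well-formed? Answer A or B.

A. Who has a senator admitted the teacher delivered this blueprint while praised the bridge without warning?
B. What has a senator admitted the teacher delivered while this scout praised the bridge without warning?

In A, the wh-phrase is extracted from inside an adjunct island (introduced by "while"), which blocks movement.
In B, the extraction path crosses only that-complement boundaries, which are transparent.
So B is grammatical.

B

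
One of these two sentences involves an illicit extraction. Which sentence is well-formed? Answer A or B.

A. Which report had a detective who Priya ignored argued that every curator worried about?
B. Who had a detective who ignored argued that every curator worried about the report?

In B, the wh-phrase is extracted from inside a complex-NP island (relative clause) (introduced by "who"), which blocks movement.
In A, the extraction path crosses only that-complement boundaries, which are transparent.
So A is grammatical.

A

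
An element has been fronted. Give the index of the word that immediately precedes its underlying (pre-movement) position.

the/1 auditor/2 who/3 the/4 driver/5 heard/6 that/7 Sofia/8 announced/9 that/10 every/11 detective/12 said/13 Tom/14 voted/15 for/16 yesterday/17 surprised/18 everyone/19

The displaced element is "the auditor" (word 2).
It is linked across 3 clause boundaries (that → that → Ø).
It functions as the object of the preposition "for" of "voted", so the gap sits immediately after word 16 ("for").
Base order: The driver heard that Sofia announced that every detective said Tom voted for the auditor yesterday.

16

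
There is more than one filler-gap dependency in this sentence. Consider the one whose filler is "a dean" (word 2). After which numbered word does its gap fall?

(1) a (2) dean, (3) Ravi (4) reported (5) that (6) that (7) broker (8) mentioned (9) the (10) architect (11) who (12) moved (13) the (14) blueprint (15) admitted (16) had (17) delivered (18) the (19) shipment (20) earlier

The displaced element is "a dean" (word 2).
It is linked across 3 clause boundaries (that → Ø → Ø).
It functions as the subject of "delivered", so the gap sits immediately after word 15 ("admitted").
Base order: Ravi reported that that broker mentioned the architect who moved the blueprint admitted that a dean had delivered the shipment earlier.

15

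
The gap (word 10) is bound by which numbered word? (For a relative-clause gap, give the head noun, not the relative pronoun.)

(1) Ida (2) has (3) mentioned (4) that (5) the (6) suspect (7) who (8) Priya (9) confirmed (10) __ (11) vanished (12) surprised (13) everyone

The gap at 10 is the subject of "vanished", inside a relative clause.
The relative pronoun is "who" (word 7); it is bound by the head noun immediately before it.
Its filler is the head noun "suspect", at word 6.

6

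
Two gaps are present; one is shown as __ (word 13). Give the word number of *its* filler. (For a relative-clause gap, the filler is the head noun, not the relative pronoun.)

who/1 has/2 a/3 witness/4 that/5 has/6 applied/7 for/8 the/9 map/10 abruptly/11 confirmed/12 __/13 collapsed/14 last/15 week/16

The marked gap is the subject of "collapsed".
Its filler is the fronted wh-phrase "who", at word 1.
(The other dependency links word 4 to a gap after word 5.)

1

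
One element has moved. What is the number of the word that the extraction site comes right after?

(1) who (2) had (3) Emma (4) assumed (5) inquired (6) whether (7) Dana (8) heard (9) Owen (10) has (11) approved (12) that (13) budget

4

The displaced element is "who" (word 1).
It is linked across 1 clause boundary (Ø).
It functions as the subject of "inquired", so the gap sits immediately after word 4 ("assumed").
Base order: Emma had assumed who inquired whether Dana heard Owen has approved that budget.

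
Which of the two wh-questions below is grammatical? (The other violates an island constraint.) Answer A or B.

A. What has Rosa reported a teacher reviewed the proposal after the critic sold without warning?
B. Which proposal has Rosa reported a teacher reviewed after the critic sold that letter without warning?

B

In A, the wh-phrase is extracted from inside an adjunct island (introduced by "after"), which blocks movement.
In B, the extraction path crosses only that-complement boundaries, which are transparent.
So B is grammatical.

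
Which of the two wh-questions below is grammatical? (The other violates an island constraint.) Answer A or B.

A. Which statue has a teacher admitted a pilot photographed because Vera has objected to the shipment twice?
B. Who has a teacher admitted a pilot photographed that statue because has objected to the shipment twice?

A

In B, the wh-phrase is extracted from inside an adjunct island (introduced by "because"), which blocks movement.
In A, the extraction path crosses only that-complement boundaries, which are transparent.
So A is grammatical.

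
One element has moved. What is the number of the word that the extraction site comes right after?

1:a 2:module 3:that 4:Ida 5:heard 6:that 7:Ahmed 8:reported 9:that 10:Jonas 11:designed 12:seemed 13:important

11

The displaced element is "a module" (word 2).
It is linked across 2 clause boundaries (that → that).
It functions as the direct object of "designed", so the gap sits immediately after word 11 ("designed").
Base order: Ida heard that Ahmed reported that Jonas designed a module.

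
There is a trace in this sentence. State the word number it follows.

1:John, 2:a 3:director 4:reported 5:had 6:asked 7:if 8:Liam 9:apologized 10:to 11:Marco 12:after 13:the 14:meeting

4

The displaced element is "John" (word 1).
It is linked across 1 clause boundary (Ø).
It functions as the subject of "asked", so the gap sits immediately after word 4 ("reported").
Base order: A director reported John had asked if Liam apologized to Marco after the meeting.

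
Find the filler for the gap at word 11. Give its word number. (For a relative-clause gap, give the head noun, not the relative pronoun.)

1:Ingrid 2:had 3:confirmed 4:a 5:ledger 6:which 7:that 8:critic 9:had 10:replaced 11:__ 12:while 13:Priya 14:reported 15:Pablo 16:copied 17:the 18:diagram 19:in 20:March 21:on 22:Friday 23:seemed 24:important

The gap at 11 is the object of "replaced", inside a relative clause.
The relative pronoun is "which" (word 6); it is bound by the head noun immediately before it.
Its filler is the head noun "ledger", at word 5.

5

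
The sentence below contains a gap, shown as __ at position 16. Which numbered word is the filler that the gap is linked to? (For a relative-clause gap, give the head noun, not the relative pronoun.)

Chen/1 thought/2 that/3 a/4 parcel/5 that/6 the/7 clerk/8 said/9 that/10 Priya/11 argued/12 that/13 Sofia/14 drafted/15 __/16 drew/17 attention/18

The gap at 16 is the object of "drafted", inside a relative clause.
The relative pronoun is "that" (word 6); it is bound by the head noun immediately before it.
Its filler is the head noun "parcel", at word 5.

5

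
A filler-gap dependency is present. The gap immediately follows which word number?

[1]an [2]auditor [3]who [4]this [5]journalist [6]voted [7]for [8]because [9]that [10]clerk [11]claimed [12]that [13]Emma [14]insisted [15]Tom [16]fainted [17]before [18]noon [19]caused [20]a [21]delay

The displaced element is "an auditor" (word 2).
It functions as the object of the preposition "for" of "voted", so the gap sits immediately after word 7 ("for").
Base order: This journalist voted for an auditor because that clerk claimed that Emma insisted Tom fainted before noon.

7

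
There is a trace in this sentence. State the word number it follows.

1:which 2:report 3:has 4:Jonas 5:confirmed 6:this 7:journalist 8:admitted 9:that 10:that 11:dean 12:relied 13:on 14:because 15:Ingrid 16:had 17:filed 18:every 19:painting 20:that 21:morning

13

The displaced element is "which report" (word 2).
It is linked across 2 clause boundaries (Ø → that).
It functions as the object of the preposition "on" of "relied", so the gap sits immediately after word 13 ("on").
Base order: Jonas has confirmed this journalist admitted that that dean relied on which report because Ingrid had filed every painting that morning.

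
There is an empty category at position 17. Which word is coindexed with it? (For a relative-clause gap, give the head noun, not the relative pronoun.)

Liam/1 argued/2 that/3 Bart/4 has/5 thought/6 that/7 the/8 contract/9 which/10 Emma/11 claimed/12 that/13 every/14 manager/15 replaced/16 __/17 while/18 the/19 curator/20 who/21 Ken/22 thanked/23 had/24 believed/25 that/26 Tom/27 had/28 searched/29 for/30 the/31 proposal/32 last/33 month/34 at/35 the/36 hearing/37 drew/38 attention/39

9

The gap at 17 is the object of "replaced", inside a relative clause.
The relative pronoun is "which" (word 10); it is bound by the head noun immediately before it.
Its filler is the head noun "contract", at word 9.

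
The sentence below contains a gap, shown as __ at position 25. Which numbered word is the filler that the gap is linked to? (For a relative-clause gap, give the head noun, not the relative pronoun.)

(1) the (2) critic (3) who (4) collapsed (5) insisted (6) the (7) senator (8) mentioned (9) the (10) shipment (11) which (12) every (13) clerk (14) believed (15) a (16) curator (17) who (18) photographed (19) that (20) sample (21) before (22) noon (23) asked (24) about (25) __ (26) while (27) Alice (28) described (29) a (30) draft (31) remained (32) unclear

10

The gap at 25 is the prepositional object of "asked", inside a relative clause.
The relative pronoun is "which" (word 11); it is bound by the head noun immediately before it.
Its filler is the head noun "shipment", at word 10.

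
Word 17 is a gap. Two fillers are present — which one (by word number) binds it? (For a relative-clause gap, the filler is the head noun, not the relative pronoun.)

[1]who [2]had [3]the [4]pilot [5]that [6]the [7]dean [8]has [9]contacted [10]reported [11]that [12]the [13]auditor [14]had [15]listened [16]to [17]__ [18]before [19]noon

1

The marked gap is the object of the preposition "to" of "listened".
Its filler is the fronted wh-phrase "who", at word 1.
(The other dependency links word 4 to a gap after word 9.)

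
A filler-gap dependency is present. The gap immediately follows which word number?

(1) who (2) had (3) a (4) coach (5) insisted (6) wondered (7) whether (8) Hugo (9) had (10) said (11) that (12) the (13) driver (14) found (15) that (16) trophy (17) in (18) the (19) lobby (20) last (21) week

The displaced element is "who" (word 1).
It is linked across 1 clause boundary (Ø).
It functions as the subject of "wondered", so the gap sits immediately after word 5 ("insisted").
Base order: A coach had insisted that who wondered whether Hugo had said that the driver found that trophy in the lobby last week.

5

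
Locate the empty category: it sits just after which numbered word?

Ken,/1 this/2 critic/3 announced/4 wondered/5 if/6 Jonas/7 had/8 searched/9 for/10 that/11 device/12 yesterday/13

The displaced element is "Ken" (word 1).
It is linked across 1 clause boundary (Ø).
It functions as the subject of "wondered", so the gap sits immediately after word 4 ("announced").
Base order: This critic announced Ken wondered if Jonas had searched for that device yesterday.

4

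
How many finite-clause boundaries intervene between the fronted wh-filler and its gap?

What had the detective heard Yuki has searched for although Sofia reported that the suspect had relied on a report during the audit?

"what" is extracted from the PP object of "searched".
Boundaries crossed, outermost first: [Ø] — 1 in total.

1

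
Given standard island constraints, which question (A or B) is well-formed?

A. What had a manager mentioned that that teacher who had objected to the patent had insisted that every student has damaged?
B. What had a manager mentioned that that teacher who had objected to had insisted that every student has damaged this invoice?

In B, the wh-phrase is extracted from inside a complex-NP island (relative clause) (introduced by "who"), which blocks movement.
In A, the extraction path crosses only that-complement boundaries, which are transparent.
So A is grammatical.

A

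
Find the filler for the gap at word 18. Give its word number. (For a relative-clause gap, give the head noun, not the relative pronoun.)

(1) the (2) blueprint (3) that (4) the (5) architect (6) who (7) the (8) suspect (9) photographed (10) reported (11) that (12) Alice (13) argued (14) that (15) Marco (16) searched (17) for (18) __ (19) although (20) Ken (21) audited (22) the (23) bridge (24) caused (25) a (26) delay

2

The gap at 18 is the prepositional object of "searched", inside a relative clause.
The relative pronoun is "that" (word 3); it is bound by the head noun immediately before it.
Its filler is the head noun "blueprint", at word 2.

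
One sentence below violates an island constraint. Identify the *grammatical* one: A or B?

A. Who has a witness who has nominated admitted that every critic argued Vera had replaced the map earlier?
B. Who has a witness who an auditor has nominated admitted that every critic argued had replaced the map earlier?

B

In A, the wh-phrase is extracted from inside a complex-NP island (relative clause) (introduced by "who"), which blocks movement.
In B, the extraction path crosses only that-complement boundaries, which are transparent.
So B is grammatical.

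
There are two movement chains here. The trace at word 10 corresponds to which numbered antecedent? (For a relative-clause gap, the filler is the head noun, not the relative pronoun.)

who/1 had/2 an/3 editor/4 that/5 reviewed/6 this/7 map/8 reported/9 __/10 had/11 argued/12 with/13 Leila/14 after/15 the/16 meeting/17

The marked gap is the subject of "argued".
Its filler is the fronted wh-phrase "who", at word 1.
(The other dependency links word 4 to a gap after word 5.)

1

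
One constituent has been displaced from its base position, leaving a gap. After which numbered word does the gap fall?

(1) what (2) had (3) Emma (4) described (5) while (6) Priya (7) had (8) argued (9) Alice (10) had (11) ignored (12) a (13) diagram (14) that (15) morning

4

The displaced element is "what" (word 1).
It functions as the direct object of "described", so the gap sits immediately after word 4 ("described").
Base order: Emma had described what while Priya had argued Alice had ignored a diagram that morning.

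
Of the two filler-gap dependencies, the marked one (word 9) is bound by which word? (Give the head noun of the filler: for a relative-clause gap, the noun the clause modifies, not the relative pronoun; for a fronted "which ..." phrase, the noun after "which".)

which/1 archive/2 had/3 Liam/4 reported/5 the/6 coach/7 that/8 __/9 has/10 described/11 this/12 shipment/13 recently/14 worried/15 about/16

The marked gap is inside the relative clause, the subject of "described".
Its filler is the head noun "coach" (via "that"), at word 7.
(The other dependency links word 2 to a gap after word 16.)

7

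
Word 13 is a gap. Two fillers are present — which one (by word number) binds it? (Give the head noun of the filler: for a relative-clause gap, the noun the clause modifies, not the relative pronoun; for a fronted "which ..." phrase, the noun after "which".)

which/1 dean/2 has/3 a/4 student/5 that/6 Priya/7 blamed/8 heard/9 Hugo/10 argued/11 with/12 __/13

2

The marked gap is the object of the preposition "with" of "argued".
Its filler is the fronted wh-phrase "which dean", at word 2.
(The other dependency links word 5 to a gap after word 8.)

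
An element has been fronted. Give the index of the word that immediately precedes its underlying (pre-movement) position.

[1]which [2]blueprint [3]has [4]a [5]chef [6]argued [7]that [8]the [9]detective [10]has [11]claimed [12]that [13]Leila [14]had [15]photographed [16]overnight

15

The displaced element is "which blueprint" (word 2).
It is linked across 2 clause boundaries (that → that).
It functions as the direct object of "photographed", so the gap sits immediately after word 15 ("photographed").
Base order: A chef has argued that the detective has claimed that Leila had photographed which blueprint overnight.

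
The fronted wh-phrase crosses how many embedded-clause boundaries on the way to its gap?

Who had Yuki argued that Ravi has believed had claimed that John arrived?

"who" is extracted from the subject of "claimed".
Boundaries crossed, outermost first: [that], [Ø] — 2 in total.

2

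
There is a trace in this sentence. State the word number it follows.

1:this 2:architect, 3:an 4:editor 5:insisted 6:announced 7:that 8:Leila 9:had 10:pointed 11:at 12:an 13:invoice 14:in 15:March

5

The displaced element is "this architect" (word 2).
It is linked across 1 clause boundary (Ø).
It functions as the subject of "announced", so the gap sits immediately after word 5 ("insisted").
Base order: An editor insisted this architect announced that Leila had pointed at an invoice in March.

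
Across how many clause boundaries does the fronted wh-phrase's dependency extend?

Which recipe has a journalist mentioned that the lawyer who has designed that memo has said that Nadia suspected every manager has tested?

"which recipe" is extracted from the object of "tested".
Boundaries crossed, outermost first: [that], [that], [Ø] — 3 in total.

3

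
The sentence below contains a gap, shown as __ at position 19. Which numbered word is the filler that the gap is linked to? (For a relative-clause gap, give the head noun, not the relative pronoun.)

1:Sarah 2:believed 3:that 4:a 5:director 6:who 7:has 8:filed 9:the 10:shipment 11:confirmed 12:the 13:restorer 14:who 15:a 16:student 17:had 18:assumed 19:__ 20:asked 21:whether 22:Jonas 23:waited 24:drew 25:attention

13

The gap at 19 is the subject of "asked", inside a relative clause.
The relative pronoun is "who" (word 14); it is bound by the head noun immediately before it.
Its filler is the head noun "restorer", at word 13.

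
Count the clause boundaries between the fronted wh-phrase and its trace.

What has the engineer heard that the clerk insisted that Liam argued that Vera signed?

3

"what" is extracted from the object of "signed".
Boundaries crossed, outermost first: [that], [that], [that] — 3 in total.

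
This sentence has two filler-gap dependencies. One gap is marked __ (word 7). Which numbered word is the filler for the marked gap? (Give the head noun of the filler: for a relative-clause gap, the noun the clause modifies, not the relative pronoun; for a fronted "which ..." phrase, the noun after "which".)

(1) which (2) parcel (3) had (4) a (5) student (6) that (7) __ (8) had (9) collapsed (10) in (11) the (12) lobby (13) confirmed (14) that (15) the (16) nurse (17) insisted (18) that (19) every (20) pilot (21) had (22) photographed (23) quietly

The marked gap is inside the relative clause, the subject of "collapsed".
Its filler is the head noun "student" (via "that"), at word 5.
(The other dependency links word 2 to a gap after word 22.)

5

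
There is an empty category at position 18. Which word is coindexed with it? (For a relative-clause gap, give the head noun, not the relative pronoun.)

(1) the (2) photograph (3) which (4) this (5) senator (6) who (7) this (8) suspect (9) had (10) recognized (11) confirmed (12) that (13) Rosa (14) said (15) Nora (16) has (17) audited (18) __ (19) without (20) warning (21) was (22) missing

2

The gap at 18 is the object of "audited", inside a relative clause.
The relative pronoun is "which" (word 3); it is bound by the head noun immediately before it.
Its filler is the head noun "photograph", at word 2.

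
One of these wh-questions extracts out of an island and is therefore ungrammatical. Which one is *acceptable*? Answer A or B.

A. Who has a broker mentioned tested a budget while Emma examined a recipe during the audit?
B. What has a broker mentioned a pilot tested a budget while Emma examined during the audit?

A

In B, the wh-phrase is extracted from inside an adjunct island (introduced by "while"), which blocks movement.
In A, the extraction path crosses only that-complement boundaries, which are transparent.
So A is grammatical.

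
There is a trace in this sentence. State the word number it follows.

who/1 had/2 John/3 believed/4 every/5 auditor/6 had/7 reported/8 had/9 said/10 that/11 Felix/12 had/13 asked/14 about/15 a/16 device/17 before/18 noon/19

The displaced element is "who" (word 1).
It is linked across 2 clause boundaries (Ø → Ø).
It functions as the subject of "said", so the gap sits immediately after word 8 ("reported").
Base order: John had believed every auditor had reported who had said that Felix had asked about a device before noon.

8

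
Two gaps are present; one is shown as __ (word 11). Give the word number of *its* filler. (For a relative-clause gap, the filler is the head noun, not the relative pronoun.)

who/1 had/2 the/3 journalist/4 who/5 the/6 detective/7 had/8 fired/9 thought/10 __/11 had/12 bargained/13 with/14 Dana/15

1

The marked gap is the subject of "bargained".
Its filler is the fronted wh-phrase "who", at word 1.
(The other dependency links word 4 to a gap after word 9.)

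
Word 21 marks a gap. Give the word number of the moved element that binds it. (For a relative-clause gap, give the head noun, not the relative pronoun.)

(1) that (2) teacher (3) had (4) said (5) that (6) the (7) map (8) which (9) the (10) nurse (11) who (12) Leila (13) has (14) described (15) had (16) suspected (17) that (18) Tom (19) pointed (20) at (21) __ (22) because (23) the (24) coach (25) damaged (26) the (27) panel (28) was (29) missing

The gap at 21 is the prepositional object of "pointed", inside a relative clause.
The relative pronoun is "which" (word 8); it is bound by the head noun immediately before it.
Its filler is the head noun "map", at word 7.

7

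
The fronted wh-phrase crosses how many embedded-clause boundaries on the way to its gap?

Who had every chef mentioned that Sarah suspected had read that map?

2

"who" is extracted from the subject of "read".
Boundaries crossed, outermost first: [that], [Ø] — 2 in total.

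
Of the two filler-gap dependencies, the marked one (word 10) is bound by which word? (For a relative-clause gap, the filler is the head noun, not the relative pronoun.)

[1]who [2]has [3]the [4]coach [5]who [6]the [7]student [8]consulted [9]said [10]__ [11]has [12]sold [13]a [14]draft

The marked gap is the subject of "sold".
Its filler is the fronted wh-phrase "who", at word 1.
(The other dependency links word 4 to a gap after word 8.)

1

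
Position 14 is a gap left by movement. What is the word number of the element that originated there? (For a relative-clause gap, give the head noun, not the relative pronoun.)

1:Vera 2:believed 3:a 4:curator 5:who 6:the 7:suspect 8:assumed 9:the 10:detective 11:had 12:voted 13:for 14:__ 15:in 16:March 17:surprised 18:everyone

The gap at 14 is the prepositional object of "voted", inside a relative clause.
The relative pronoun is "who" (word 5); it is bound by the head noun immediately before it.
Its filler is the head noun "curator", at word 4.

4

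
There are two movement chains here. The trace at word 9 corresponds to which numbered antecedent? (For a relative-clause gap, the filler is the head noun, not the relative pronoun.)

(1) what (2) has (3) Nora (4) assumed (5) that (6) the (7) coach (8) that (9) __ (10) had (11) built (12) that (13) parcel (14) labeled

7

The marked gap is inside the relative clause, the subject of "built".
Its filler is the head noun "coach" (via "that"), at word 7.
(The other dependency links word 1 to a gap after word 14.)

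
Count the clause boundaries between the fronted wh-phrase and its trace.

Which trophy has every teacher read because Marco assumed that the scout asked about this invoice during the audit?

"which trophy" originates inside the matrix clause — no clause boundary is crossed.

0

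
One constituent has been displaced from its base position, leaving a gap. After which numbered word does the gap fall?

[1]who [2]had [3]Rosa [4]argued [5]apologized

4

The displaced element is "who" (word 1).
It is linked across 1 clause boundary (Ø).
It functions as the subject of "apologized", so the gap sits immediately after word 4 ("argued").
Base order: Rosa had argued that who apologized.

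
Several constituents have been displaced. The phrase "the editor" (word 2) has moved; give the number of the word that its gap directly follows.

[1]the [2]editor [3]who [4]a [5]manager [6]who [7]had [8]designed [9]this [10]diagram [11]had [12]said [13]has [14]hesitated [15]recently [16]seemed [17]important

The displaced element is "the editor" (word 2).
It is linked across 1 clause boundary (Ø).
It functions as the subject of "hesitated", so the gap sits immediately after word 12 ("said").
Base order: A manager who had designed this diagram had said the editor has hesitated recently.

12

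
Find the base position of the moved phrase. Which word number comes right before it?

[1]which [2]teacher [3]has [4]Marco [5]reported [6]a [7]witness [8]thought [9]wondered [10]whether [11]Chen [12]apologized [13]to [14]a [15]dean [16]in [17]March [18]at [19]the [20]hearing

The displaced element is "which teacher" (word 2).
It is linked across 2 clause boundaries (Ø → Ø).
It functions as the subject of "wondered", so the gap sits immediately after word 8 ("thought").
Base order: Marco has reported a witness thought which teacher wondered whether Chen apologized to a dean in March at the hearing.

8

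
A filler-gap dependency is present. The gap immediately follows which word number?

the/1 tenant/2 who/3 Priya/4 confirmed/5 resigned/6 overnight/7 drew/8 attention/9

5

The displaced element is "the tenant" (word 2).
It is linked across 1 clause boundary (Ø).
It functions as the subject of "resigned", so the gap sits immediately after word 5 ("confirmed").
Base order: Priya confirmed that the tenant resigned overnight.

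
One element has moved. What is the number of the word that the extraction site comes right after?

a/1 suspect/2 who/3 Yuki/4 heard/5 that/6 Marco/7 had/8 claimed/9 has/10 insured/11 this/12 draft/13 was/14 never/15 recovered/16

9

The displaced element is "a suspect" (word 2).
It is linked across 2 clause boundaries (that → Ø).
It functions as the subject of "insured", so the gap sits immediately after word 9 ("claimed").
Base order: Yuki heard that Marco had claimed a suspect has insured this draft.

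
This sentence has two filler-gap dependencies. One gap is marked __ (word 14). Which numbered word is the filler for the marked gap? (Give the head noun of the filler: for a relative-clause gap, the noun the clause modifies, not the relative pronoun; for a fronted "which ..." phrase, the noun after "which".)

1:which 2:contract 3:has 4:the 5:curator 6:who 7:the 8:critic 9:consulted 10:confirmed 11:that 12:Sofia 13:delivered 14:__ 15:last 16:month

The marked gap is the direct object of "delivered".
Its filler is the fronted wh-phrase "which contract", at word 2.
(The other dependency links word 5 to a gap after word 9.)

2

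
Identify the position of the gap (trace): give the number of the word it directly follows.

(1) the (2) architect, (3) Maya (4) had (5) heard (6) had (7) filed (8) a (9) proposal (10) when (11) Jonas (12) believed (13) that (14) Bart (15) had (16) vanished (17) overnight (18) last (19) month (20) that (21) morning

The displaced element is "the architect" (word 2).
It is linked across 1 clause boundary (Ø).
It functions as the subject of "filed", so the gap sits immediately after word 5 ("heard").
Base order: Maya had heard that the architect had filed a proposal when Jonas believed that Bart had vanished overnight last month that morning.

5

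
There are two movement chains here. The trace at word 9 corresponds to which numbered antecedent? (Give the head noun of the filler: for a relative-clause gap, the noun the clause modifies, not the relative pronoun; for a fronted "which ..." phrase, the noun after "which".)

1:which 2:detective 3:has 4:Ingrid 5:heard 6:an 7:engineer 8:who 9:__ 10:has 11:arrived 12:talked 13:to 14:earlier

The marked gap is inside the relative clause, the subject of "arrived".
Its filler is the head noun "engineer" (via "who"), at word 7.
(The other dependency links word 2 to a gap after word 13.)

7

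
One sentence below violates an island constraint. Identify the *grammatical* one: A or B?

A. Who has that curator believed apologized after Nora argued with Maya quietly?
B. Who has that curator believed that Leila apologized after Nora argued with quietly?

A

In B, the wh-phrase is extracted from inside an adjunct island (introduced by "after"), which blocks movement.
In A, the extraction path crosses only that-complement boundaries, which are transparent.
So A is grammatical.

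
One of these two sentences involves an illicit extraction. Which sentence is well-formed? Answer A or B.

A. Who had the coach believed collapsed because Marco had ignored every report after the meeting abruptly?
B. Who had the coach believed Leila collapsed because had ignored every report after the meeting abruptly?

A

In B, the wh-phrase is extracted from inside an adjunct island (introduced by "because"), which blocks movement.
In A, the extraction path crosses only that-complement boundaries, which are transparent.
So A is grammatical.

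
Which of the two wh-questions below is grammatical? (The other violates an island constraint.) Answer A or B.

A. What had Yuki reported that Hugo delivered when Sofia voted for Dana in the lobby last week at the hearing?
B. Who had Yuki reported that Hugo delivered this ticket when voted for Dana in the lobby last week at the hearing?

A

In B, the wh-phrase is extracted from inside an adjunct island (introduced by "when"), which blocks movement.
In A, the extraction path crosses only that-complement boundaries, which are transparent.
So A is grammatical.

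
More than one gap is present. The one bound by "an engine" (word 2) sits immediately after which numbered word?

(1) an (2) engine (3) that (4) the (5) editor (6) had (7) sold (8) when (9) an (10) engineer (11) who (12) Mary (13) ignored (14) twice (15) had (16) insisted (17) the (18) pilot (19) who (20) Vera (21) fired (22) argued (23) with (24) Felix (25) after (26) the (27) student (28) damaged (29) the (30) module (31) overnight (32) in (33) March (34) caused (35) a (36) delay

The displaced element is "an engine" (word 2).
It functions as the direct object of "sold", so the gap sits immediately after word 7 ("sold").
Base order: The editor had sold an engine when an engineer who Mary ignored twice had insisted the pilot who Vera fired argued with Felix after the student damaged the module overnight in March.

7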